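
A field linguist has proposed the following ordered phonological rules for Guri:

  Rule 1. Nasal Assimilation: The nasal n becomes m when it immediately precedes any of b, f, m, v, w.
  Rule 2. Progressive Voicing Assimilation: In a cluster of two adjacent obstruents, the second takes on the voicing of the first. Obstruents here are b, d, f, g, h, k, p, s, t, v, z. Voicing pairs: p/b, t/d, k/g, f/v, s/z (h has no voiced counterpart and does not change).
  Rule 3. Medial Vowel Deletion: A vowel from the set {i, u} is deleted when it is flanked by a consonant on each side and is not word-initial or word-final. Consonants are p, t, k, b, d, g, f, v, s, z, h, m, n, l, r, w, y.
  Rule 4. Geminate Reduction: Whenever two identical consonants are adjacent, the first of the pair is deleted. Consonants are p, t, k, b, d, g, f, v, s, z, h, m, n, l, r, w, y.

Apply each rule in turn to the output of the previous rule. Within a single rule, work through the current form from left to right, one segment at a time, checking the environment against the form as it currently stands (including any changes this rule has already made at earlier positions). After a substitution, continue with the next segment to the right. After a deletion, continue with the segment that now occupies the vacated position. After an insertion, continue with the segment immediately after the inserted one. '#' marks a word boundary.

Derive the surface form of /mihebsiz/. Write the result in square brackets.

[mhebz]

Rule 1 Nasal Assimilation: no change — [mihebsiz]
Rule 2 Progressive Voicing Assimilation: [mihebsiz] → [mihebziz]
Rule 3 Medial Vowel Deletion: [mihebziz] → [mhebzz]
Rule 4 Geminate Reduction: [mhebzz] → [mhebz]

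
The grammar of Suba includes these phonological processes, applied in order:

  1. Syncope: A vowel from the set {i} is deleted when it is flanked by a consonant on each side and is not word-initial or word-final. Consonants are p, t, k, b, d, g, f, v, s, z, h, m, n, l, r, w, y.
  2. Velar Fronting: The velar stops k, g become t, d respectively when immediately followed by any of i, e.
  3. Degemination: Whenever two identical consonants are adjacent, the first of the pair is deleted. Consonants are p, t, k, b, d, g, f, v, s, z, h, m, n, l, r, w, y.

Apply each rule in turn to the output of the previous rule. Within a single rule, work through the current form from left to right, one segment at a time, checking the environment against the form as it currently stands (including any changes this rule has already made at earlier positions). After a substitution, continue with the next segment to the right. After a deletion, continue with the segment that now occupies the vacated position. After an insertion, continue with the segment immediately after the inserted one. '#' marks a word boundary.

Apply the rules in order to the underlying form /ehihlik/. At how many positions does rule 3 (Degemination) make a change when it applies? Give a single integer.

1

1 Syncope: [ehihlik] → [ehhlk]
2 Velar Fronting: no change — [ehhlk]
3 Degemination: [ehhlk] → [ehlk]
Rule 3 changed 1 position(s).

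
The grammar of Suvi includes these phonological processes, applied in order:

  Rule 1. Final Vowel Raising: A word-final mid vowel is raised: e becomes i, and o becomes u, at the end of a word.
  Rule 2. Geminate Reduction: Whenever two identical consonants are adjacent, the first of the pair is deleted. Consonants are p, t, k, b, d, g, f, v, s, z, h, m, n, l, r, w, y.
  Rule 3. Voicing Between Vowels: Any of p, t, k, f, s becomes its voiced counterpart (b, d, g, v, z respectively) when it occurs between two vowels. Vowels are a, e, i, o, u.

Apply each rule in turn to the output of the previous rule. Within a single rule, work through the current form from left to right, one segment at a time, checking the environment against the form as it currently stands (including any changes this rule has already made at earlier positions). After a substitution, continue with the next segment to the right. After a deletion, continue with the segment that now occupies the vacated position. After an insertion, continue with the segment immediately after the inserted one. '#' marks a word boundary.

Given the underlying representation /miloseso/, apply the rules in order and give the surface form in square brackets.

[milozezu]

Rule 1 Final Vowel Raising: [miloseso] → [milosesu]
Rule 2 Geminate Reduction: no change — [milosesu]
Rule 3 Voicing Between Vowels: [milosesu] → [milozezu]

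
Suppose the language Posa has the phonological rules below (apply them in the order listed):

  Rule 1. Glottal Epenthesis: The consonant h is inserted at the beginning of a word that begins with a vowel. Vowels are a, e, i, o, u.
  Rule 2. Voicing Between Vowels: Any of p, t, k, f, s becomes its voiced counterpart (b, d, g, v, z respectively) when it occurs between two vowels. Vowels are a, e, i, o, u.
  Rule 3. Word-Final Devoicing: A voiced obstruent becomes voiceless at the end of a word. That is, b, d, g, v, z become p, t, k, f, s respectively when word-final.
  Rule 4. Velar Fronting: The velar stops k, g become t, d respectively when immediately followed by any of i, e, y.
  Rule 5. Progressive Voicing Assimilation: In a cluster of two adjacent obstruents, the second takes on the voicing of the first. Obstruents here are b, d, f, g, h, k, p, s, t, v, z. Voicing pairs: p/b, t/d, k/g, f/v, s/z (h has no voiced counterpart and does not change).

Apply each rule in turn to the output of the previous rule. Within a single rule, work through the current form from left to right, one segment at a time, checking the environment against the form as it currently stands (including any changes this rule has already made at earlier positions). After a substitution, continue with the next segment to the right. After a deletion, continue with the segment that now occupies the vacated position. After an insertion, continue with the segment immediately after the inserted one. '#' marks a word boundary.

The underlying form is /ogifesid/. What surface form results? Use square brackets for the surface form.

Rule 1 Glottal Epenthesis: [ogifesid] → [hogifesid]
Rule 2 Voicing Between Vowels: [hogifesid] → [hogivezid]
Rule 3 Word-Final Devoicing: [hogivezid] → [hogivezit]
Rule 4 Velar Fronting: [hogivezit] → [hodivezit]
Rule 5 Progressive Voicing Assimilation: no change — [hodivezit]

[hodivezit]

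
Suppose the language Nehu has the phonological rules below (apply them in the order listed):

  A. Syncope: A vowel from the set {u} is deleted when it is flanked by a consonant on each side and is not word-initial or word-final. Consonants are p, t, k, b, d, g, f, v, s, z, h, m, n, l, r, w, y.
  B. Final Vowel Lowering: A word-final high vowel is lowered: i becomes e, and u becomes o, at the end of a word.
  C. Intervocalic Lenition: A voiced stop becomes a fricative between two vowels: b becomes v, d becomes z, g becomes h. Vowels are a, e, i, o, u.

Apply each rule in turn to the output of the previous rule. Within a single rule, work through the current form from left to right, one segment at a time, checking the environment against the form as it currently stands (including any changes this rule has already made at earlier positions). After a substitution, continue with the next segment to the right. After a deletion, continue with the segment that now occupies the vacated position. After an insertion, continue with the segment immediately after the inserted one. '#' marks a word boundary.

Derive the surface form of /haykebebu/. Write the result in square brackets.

[haykevevo]

A Syncope: no change — [haykebebu]
B Final Vowel Lowering: [haykebebu] → [haykebebo]
C Intervocalic Lenition: [haykebebo] → [haykevevo]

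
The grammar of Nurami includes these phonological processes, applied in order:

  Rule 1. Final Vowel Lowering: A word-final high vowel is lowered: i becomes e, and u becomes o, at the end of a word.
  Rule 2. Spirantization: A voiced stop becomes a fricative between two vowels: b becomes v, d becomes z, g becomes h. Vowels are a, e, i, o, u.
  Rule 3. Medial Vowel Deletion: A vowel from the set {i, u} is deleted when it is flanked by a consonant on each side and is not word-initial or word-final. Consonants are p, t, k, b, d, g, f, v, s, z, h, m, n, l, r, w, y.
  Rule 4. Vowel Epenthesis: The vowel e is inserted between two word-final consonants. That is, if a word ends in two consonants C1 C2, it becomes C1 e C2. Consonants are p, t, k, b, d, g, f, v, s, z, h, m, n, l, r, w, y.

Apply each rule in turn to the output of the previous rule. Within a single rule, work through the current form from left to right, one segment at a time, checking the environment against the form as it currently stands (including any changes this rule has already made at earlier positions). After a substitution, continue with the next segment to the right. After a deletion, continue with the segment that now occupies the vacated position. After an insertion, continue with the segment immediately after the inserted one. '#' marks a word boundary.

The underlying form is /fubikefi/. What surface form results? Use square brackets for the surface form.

[fvkefe]

Rule 1 Final Vowel Lowering: [fubikefi] → [fubikefe]
Rule 2 Spirantization: [fubikefe] → [fuvikefe]
Rule 3 Medial Vowel Deletion: [fuvikefe] → [fvkefe]
Rule 4 Vowel Epenthesis: no change — [fvkefe]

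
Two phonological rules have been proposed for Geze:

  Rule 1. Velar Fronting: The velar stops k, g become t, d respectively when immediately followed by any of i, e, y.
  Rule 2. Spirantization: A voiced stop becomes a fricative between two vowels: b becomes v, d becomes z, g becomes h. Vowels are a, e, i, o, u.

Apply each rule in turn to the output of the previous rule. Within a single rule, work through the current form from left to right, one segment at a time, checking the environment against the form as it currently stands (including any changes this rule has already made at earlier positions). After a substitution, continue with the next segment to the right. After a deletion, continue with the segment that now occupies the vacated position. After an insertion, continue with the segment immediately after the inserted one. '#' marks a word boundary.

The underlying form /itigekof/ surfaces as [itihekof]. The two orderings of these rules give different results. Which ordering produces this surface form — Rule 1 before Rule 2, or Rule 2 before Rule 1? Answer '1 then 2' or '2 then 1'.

Order 1 then 2:
  1 Velar Fronting: [itigekof] → [itidekof]
  2 Spirantization: [itidekof] → [itizekof]
  result: [itizekof]
Order 2 then 1:
  2 Spirantization: [itigekof] → [itihekof]
  1 Velar Fronting: no change — [itihekof]
  result: [itihekof]

2 then 1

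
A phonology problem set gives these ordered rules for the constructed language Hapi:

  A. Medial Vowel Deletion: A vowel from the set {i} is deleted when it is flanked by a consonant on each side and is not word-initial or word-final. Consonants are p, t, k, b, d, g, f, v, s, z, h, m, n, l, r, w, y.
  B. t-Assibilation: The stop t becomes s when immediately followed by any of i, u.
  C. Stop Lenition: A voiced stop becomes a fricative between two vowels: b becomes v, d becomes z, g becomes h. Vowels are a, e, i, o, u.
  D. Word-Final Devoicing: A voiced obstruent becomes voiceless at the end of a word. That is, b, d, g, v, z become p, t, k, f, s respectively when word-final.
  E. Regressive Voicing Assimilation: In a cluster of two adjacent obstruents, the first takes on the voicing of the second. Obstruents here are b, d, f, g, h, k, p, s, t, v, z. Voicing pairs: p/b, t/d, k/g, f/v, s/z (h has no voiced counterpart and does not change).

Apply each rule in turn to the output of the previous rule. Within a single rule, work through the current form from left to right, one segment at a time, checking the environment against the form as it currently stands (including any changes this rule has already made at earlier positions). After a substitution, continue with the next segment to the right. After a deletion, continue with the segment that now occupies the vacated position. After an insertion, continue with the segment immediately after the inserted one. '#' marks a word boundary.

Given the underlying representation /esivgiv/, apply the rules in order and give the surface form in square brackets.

A Medial Vowel Deletion: [esivgiv] → [esvgv]
B t-Assibilation: no change — [esvgv]
C Stop Lenition: no change — [esvgv]
D Word-Final Devoicing: [esvgv] → [esvgf]
E Regressive Voicing Assimilation: [esvgf] → [ezvkf]

[ezvkf]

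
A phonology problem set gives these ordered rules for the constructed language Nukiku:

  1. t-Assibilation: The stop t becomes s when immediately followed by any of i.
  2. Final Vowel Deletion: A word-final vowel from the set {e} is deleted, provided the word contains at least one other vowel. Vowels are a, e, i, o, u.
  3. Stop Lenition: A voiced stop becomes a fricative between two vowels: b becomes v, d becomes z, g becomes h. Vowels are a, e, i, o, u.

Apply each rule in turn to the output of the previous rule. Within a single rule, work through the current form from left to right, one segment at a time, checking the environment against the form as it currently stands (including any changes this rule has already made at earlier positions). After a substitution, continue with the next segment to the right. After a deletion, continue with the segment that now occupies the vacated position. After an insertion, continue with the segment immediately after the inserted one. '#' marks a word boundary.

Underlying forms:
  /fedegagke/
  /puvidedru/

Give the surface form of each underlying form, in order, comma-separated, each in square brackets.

[fezehagk], [puvizedru]

/fedegagke/:
  1 t-Assibilation: no change — [fedegagke]
  2 Final Vowel Deletion: [fedegagke] → [fedegagk]
  3 Stop Lenition: [fedegagk] → [fezehagk]
/puvidedru/:
  1 t-Assibilation: no change — [puvidedru]
  2 Final Vowel Deletion: no change — [puvidedru]
  3 Stop Lenition: [puvidedru] → [puvizedru]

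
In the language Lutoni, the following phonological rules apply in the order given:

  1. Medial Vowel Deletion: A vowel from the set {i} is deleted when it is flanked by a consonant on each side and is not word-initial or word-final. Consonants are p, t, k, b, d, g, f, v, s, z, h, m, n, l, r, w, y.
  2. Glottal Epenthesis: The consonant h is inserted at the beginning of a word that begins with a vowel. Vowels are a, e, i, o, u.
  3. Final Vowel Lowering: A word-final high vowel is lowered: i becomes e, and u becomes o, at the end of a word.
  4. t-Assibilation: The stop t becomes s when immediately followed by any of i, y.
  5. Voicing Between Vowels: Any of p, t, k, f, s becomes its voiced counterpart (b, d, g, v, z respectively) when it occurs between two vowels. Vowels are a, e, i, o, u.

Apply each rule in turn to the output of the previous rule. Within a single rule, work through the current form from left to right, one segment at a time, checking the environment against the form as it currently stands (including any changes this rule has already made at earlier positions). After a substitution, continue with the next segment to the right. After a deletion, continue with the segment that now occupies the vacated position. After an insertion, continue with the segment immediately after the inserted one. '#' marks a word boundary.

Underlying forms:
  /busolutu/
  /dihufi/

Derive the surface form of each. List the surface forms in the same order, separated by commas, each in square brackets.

/busolutu/:
  1 Medial Vowel Deletion: no change — [busolutu]
  2 Glottal Epenthesis: no change — [busolutu]
  3 Final Vowel Lowering: [busolutu] → [busoluto]
  4 t-Assibilation: no change — [busoluto]
  5 Voicing Between Vowels: [busoluto] → [buzoludo]
/dihufi/:
  1 Medial Vowel Deletion: [dihufi] → [dhufi]
  2 Glottal Epenthesis: no change — [dhufi]
  3 Final Vowel Lowering: [dhufi] → [dhufe]
  4 t-Assibilation: no change — [dhufe]
  5 Voicing Between Vowels: [dhufe] → [dhuve]

[buzoludo], [dhuve]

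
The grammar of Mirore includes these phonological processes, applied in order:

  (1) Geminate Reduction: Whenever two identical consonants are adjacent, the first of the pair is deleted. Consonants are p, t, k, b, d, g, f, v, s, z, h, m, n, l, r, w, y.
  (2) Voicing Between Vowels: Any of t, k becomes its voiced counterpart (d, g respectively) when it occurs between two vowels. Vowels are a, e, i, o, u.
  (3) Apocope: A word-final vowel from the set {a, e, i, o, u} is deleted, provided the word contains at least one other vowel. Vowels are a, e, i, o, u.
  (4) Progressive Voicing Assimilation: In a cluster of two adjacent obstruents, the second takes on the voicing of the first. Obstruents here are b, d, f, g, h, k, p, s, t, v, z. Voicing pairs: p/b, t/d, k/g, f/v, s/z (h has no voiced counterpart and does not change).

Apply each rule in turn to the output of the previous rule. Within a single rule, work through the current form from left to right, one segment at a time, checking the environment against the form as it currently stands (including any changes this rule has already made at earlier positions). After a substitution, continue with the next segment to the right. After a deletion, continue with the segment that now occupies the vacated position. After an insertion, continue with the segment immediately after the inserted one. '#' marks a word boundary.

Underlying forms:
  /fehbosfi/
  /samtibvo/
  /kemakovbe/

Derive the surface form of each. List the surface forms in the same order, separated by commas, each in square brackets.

/fehbosfi/:
  (1) Geminate Reduction: no change — [fehbosfi]
  (2) Voicing Between Vowels: no change — [fehbosfi]
  (3) Apocope: [fehbosfi] → [fehbosf]
  (4) Progressive Voicing Assimilation: [fehbosf] → [fehposf]
/samtibvo/:
  (1) Geminate Reduction: no change — [samtibvo]
  (2) Voicing Between Vowels: no change — [samtibvo]
  (3) Apocope: [samtibvo] → [samtibv]
  (4) Progressive Voicing Assimilation: no change — [samtibv]
/kemakovbe/:
  (1) Geminate Reduction: no change — [kemakovbe]
  (2) Voicing Between Vowels: [kemakovbe] → [kemagovbe]
  (3) Apocope: [kemagovbe] → [kemagovb]
  (4) Progressive Voicing Assimilation: no change — [kemagovb]

[fehposf], [samtibv], [kemagovb]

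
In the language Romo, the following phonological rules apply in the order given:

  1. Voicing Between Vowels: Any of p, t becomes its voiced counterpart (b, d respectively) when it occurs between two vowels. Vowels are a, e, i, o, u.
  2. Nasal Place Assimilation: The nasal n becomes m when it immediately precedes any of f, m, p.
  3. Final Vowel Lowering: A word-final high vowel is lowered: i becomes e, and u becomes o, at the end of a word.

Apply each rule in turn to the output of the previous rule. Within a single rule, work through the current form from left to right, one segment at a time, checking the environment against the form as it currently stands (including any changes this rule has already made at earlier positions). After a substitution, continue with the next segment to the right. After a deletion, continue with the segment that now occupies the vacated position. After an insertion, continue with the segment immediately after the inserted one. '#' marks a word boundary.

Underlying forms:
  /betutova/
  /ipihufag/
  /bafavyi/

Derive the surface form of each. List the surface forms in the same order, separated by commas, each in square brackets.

/betutova/:
  1 Voicing Between Vowels: [betutova] → [bedudova]
  2 Nasal Place Assimilation: no change — [bedudova]
  3 Final Vowel Lowering: no change — [bedudova]
/ipihufag/:
  1 Voicing Between Vowels: [ipihufag] → [ibihufag]
  2 Nasal Place Assimilation: no change — [ibihufag]
  3 Final Vowel Lowering: no change — [ibihufag]
/bafavyi/:
  1 Voicing Between Vowels: no change — [bafavyi]
  2 Nasal Place Assimilation: no change — [bafavyi]
  3 Final Vowel Lowering: [bafavyi] → [bafavye]

[bedudova], [ibihufag], [bafavye]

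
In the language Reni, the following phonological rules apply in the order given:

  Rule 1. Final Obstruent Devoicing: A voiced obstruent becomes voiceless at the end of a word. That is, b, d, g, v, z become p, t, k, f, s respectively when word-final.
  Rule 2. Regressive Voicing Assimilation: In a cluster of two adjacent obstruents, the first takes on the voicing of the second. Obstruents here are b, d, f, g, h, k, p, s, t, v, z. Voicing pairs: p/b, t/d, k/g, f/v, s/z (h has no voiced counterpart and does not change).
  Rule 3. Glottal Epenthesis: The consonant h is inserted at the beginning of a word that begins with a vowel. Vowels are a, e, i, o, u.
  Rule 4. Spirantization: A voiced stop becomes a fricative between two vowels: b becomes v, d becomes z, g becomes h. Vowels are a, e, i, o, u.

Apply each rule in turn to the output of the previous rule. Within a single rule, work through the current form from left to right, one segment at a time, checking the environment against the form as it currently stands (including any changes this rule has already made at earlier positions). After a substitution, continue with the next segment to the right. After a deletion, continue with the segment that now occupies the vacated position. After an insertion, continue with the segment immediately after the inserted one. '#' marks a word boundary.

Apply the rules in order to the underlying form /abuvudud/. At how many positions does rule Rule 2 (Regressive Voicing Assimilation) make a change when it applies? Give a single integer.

Rule 1 Final Obstruent Devoicing: [abuvudud] → [abuvudut]
Rule 2 Regressive Voicing Assimilation: no change — [abuvudut]
Rule 3 Glottal Epenthesis: [abuvudut] → [habuvudut]
Rule 4 Spirantization: [habuvudut] → [havuvuzut]
Rule Rule 2 changed 0 position(s).

0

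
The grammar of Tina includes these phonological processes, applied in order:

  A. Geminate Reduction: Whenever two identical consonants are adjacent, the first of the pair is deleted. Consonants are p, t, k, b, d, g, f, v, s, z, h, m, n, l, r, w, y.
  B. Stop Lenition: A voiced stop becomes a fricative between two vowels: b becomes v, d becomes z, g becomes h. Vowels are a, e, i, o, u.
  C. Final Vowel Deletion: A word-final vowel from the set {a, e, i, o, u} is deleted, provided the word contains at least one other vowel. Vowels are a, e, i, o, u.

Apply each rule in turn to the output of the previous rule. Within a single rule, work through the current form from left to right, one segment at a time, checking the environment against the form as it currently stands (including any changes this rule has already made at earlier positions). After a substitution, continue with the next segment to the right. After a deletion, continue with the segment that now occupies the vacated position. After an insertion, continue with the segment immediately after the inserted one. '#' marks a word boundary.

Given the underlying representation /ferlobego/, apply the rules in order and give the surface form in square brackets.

[ferloveh]

A Geminate Reduction: no change — [ferlobego]
B Stop Lenition: [ferlobego] → [ferloveho]
C Final Vowel Deletion: [ferloveho] → [ferloveh]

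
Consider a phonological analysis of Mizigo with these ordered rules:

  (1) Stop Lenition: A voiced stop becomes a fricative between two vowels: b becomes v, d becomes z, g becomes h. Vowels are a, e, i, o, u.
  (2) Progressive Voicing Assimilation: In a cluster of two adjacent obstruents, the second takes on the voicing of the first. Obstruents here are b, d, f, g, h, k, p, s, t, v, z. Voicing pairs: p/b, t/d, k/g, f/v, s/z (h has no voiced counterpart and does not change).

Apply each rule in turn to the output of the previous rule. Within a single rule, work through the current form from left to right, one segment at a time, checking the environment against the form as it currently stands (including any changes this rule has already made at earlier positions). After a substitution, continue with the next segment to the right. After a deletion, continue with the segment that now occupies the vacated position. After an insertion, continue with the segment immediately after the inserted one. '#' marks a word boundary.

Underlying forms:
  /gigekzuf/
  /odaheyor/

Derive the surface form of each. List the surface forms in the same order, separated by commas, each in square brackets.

/gigekzuf/:
  (1) Stop Lenition: [gigekzuf] → [gihekzuf]
  (2) Progressive Voicing Assimilation: [gihekzuf] → [giheksuf]
/odaheyor/:
  (1) Stop Lenition: [odaheyor] → [ozaheyor]
  (2) Progressive Voicing Assimilation: no change — [ozaheyor]

[giheksuf], [ozaheyor]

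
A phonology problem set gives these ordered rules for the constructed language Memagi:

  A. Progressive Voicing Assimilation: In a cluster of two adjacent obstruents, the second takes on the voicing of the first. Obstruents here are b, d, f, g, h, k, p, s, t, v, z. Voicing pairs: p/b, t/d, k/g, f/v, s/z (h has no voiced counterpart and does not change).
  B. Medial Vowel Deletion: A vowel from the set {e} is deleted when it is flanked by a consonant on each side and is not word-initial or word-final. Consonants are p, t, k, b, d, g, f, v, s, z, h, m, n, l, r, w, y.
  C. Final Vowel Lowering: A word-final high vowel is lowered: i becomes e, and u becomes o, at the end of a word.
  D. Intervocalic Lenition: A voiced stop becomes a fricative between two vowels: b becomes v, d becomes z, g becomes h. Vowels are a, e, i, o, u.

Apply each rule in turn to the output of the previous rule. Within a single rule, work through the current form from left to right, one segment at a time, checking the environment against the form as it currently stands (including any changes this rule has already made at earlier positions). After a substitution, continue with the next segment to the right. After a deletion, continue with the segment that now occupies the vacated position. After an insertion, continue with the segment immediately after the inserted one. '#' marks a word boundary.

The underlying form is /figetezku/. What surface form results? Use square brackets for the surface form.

A Progressive Voicing Assimilation: [figetezku] → [figetezgu]
B Medial Vowel Deletion: [figetezgu] → [figtzgu]
C Final Vowel Lowering: [figtzgu] → [figtzgo]
D Intervocalic Lenition: no change — [figtzgo]

[figtzgo]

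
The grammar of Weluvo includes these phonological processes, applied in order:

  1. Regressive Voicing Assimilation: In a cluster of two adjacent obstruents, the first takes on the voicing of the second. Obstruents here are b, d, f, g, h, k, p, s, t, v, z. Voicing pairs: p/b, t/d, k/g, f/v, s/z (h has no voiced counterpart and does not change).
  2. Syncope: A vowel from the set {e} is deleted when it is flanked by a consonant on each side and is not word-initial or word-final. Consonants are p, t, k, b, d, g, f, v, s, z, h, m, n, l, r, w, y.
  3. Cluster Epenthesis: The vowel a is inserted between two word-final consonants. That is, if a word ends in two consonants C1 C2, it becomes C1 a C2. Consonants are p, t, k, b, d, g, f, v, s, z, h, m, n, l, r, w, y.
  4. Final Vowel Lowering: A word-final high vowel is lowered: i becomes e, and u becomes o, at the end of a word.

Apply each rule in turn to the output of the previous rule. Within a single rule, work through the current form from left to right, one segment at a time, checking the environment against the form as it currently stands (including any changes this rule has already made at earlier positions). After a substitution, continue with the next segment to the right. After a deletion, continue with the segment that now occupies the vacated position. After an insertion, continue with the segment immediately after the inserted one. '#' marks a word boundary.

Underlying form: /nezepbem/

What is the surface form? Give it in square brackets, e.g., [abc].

[nzbbam]

1 Regressive Voicing Assimilation: [nezepbem] → [nezebbem]
2 Syncope: [nezebbem] → [nzbbm]
3 Cluster Epenthesis: [nzbbm] → [nzbbam]
4 Final Vowel Lowering: no change — [nzbbam]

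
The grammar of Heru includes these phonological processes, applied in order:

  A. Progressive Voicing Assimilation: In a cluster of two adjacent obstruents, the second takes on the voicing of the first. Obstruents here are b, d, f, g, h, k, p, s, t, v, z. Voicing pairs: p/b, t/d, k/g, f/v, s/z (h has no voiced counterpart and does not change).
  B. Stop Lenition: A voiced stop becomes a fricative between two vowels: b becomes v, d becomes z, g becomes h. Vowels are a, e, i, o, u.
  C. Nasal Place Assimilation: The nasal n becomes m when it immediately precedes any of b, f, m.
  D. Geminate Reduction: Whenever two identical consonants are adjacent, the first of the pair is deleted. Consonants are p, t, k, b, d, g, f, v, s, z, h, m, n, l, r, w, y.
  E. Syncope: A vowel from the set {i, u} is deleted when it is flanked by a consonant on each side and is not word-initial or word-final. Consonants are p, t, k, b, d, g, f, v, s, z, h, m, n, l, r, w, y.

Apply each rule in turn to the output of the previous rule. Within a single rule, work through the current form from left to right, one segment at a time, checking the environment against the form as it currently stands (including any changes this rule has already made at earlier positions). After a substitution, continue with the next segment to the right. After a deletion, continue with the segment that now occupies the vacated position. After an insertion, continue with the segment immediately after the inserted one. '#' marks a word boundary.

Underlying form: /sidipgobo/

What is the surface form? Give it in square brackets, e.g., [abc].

[szpkovo]

A Progressive Voicing Assimilation: [sidipgobo] → [sidipkobo]
B Stop Lenition: [sidipkobo] → [sizipkovo]
C Nasal Place Assimilation: no change — [sizipkovo]
D Geminate Reduction: no change — [sizipkovo]
E Syncope: [sizipkovo] → [szpkovo]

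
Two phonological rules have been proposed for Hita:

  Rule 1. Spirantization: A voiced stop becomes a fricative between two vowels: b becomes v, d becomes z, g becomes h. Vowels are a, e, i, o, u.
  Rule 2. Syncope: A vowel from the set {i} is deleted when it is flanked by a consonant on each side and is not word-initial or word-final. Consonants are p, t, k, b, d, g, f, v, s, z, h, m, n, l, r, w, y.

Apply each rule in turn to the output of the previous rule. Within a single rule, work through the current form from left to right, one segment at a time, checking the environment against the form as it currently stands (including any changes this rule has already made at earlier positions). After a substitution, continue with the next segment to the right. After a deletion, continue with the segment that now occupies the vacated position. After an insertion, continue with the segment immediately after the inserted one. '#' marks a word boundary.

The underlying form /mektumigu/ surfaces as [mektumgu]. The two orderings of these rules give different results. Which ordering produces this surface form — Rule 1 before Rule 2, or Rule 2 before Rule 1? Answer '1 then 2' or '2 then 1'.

2 then 1

Order 1 then 2:
  1 Spirantization: [mektumigu] → [mektumihu]
  2 Syncope: [mektumihu] → [mektumhu]
  result: [mektumhu]
Order 2 then 1:
  2 Syncope: [mektumigu] → [mektumgu]
  1 Spirantization: no change — [mektumgu]
  result: [mektumgu]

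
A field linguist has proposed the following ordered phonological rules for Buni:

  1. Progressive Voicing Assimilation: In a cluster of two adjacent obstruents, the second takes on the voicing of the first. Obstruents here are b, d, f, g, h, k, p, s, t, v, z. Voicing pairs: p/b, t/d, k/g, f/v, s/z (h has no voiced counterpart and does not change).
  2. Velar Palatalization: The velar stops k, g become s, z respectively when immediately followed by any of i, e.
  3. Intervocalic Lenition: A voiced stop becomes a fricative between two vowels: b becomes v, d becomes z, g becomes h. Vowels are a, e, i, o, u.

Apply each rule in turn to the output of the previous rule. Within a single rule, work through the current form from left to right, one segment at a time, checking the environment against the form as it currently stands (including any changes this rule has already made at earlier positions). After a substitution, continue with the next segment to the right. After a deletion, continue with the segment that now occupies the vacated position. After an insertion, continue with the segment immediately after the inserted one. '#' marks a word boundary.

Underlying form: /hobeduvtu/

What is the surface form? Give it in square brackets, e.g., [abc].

[hovezuvdu]

1 Progressive Voicing Assimilation: [hobeduvtu] → [hobeduvdu]
2 Velar Palatalization: no change — [hobeduvdu]
3 Intervocalic Lenition: [hobeduvdu] → [hovezuvdu]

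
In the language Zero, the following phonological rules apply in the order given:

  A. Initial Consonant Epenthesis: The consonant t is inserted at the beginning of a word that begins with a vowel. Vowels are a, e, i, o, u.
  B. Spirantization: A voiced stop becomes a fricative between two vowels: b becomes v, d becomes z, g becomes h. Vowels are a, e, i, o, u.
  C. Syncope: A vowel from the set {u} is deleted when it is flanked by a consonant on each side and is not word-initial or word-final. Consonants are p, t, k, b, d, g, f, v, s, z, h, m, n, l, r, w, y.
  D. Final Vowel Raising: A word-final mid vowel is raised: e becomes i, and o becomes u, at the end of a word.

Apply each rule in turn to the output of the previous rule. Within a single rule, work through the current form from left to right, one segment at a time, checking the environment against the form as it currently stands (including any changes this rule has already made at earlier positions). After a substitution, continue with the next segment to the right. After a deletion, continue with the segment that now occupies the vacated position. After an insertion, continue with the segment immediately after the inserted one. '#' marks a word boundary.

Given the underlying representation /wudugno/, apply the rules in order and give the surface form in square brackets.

[wzgnu]

A Initial Consonant Epenthesis: no change — [wudugno]
B Spirantization: [wudugno] → [wuzugno]
C Syncope: [wuzugno] → [wzgno]
D Final Vowel Raising: [wzgno] → [wzgnu]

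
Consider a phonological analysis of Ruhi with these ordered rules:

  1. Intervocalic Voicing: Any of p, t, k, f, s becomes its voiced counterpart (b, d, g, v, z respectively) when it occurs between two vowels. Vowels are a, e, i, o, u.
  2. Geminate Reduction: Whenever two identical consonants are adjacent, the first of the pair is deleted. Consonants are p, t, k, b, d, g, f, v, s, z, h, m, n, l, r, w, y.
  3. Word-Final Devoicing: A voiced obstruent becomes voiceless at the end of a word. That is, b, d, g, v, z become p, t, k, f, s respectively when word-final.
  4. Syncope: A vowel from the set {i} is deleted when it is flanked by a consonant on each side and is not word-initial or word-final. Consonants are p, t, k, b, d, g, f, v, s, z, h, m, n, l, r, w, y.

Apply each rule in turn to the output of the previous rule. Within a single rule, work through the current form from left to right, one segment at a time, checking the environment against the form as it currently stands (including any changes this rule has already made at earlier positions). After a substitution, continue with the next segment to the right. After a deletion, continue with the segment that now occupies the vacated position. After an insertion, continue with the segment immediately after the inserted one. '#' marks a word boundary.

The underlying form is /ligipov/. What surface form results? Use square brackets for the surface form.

[lgbof]

1 Intervocalic Voicing: [ligipov] → [ligibov]
2 Geminate Reduction: no change — [ligibov]
3 Word-Final Devoicing: [ligibov] → [ligibof]
4 Syncope: [ligibof] → [lgbof]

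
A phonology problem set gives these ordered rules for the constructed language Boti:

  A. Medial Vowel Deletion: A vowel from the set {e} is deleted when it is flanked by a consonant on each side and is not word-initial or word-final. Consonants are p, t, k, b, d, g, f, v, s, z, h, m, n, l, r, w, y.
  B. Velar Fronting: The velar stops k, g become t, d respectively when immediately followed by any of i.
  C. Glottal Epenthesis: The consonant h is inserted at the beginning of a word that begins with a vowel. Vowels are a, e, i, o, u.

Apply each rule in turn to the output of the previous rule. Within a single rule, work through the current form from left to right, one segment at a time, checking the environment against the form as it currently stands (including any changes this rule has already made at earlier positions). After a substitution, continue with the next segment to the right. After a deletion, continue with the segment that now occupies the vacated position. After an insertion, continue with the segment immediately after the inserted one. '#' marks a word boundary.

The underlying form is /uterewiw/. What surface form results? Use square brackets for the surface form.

[hutrwiw]

A Medial Vowel Deletion: [uterewiw] → [utrwiw]
B Velar Fronting: no change — [utrwiw]
C Glottal Epenthesis: [utrwiw] → [hutrwiw]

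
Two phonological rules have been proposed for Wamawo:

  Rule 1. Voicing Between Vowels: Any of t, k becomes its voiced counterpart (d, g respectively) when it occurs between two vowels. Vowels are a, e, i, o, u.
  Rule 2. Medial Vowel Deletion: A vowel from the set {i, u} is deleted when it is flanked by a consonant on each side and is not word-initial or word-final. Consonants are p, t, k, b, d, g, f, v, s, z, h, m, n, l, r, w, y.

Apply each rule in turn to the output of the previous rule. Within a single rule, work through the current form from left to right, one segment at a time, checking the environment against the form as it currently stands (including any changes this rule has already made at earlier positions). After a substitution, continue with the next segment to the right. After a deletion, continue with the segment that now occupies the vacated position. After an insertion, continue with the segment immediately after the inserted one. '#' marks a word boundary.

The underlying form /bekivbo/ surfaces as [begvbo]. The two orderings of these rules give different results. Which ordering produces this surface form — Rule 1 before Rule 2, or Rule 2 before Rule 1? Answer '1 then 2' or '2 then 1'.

1 then 2

Order 1 then 2:
  1 Voicing Between Vowels: [bekivbo] → [begivbo]
  2 Medial Vowel Deletion: [begivbo] → [begvbo]
  result: [begvbo]
Order 2 then 1:
  2 Medial Vowel Deletion: [bekivbo] → [bekvbo]
  1 Voicing Between Vowels: no change — [bekvbo]
  result: [bekvbo]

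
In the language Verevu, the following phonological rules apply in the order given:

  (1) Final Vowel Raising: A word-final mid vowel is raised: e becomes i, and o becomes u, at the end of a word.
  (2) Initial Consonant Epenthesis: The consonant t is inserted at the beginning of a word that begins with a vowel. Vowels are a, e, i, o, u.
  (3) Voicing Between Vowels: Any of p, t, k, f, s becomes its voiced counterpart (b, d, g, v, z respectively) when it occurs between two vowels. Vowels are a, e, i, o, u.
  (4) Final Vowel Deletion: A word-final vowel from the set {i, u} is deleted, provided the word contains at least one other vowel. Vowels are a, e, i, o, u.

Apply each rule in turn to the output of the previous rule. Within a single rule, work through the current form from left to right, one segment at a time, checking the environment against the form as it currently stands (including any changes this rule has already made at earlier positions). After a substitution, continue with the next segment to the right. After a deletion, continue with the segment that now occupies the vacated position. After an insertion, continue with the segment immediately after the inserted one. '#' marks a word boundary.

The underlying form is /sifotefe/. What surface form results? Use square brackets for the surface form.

(1) Final Vowel Raising: [sifotefe] → [sifotefi]
(2) Initial Consonant Epenthesis: no change — [sifotefi]
(3) Voicing Between Vowels: [sifotefi] → [sivodevi]
(4) Final Vowel Deletion: [sivodevi] → [sivodev]

[sivodev]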